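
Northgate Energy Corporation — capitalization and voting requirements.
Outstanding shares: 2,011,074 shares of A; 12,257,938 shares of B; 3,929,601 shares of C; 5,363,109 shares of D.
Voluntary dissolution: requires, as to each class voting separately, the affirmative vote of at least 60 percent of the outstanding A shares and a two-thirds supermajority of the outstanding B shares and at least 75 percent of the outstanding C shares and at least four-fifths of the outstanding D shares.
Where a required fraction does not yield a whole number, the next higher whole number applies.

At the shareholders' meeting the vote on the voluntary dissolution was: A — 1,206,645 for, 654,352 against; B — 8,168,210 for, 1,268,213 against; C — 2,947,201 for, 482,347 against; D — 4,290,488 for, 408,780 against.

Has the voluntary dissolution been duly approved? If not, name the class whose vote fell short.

Not approved — the B shares did not give the required vote.

A: 3/5 of 2011074 = 1206644.40, rounded up to 1206645; 1,206,645 required, 1,206,645 in favor — approved.
B: 2/3 of 12257938 = 8171958.67, rounded up to 8171959; 8,171,959 required, 8,168,210 in favor — not approved.
C: 3/4 of 3929601 = 2947200.75, rounded up to 2947201; 2,947,201 required, 2,947,201 in favor — approved.
D: 4/5 of 5363109 = 4290487.20, rounded up to 4290488; 4,290,488 required, 4,290,488 in favor — approved.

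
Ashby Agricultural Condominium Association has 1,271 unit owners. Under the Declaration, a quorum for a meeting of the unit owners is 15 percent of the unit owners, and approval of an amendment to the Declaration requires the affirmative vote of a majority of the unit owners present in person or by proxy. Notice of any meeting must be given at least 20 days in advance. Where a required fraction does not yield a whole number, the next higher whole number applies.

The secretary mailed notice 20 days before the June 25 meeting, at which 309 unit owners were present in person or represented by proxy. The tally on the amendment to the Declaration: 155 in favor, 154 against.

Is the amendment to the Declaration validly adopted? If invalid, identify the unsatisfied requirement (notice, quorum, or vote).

Valid — all requirements satisfied.

Notice: 20 days given; 20 required. Satisfied.
Quorum: 15% of 1,271 = 190.65, rounded up to 191; 309 present. Satisfied.
Vote: requires a majority of those present (309); a majority of 309 is 155, so 155 needed; 155 in favor. Satisfied.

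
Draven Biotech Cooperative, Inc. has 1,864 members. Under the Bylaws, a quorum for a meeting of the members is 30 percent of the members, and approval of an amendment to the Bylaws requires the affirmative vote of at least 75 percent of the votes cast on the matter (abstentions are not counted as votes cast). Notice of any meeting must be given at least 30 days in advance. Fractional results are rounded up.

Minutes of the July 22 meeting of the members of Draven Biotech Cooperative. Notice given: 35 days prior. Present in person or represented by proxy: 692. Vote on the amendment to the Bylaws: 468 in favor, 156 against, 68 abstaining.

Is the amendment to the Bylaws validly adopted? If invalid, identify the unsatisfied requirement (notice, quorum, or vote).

Valid — all requirements satisfied.

Notice: 35 days given; 30 required. Satisfied.
Quorum: 30% of 1,864 = 559.20, rounded up to 560; 692 present. Satisfied.
Vote: requires three-fourths of the votes cast (692 − 68 abstaining = 624); 3/4 of 624 = 468, so 468 needed; 468 in favor. Satisfied.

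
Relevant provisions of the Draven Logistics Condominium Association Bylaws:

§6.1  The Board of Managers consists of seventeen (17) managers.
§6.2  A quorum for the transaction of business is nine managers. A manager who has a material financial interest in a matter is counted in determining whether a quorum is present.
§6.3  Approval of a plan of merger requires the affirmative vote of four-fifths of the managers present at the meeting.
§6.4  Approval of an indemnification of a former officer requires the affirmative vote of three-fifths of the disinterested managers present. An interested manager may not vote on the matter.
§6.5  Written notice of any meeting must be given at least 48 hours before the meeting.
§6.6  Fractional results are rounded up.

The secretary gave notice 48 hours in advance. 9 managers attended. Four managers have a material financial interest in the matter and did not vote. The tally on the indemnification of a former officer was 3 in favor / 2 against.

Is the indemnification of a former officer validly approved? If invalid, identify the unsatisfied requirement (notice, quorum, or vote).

Valid — all requirements satisfied.

Notice: 48 hours given; 48 required (48 ≥ 48). Satisfied.
Quorum: 9 present (interested managers count toward quorum); quorum is 9. Satisfied.
Vote: the indemnification of a former officer requires three-fifths of the disinterested managers present (9 − 4 = 5). 3/5 of 5 = 3, so 3 affirmative votes are needed; 3 voted in favor. Satisfied.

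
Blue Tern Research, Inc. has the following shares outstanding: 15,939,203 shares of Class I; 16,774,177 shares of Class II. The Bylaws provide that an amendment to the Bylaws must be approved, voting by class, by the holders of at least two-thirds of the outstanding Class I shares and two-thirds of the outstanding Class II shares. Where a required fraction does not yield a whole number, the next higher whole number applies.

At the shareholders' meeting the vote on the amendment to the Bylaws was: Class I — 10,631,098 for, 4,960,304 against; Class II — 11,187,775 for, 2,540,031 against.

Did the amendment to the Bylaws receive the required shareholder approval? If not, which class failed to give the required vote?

Class I: 2/3 of 15939203 = 10626135.33, rounded up to 10626136; 10,626,136 required, 10,631,098 in favor — approved.
Class II: 2/3 of 16774177 = 11182784.67, rounded up to 11182785; 11,182,785 required, 11,187,775 in favor — approved.

Approved — every class gave the required vote.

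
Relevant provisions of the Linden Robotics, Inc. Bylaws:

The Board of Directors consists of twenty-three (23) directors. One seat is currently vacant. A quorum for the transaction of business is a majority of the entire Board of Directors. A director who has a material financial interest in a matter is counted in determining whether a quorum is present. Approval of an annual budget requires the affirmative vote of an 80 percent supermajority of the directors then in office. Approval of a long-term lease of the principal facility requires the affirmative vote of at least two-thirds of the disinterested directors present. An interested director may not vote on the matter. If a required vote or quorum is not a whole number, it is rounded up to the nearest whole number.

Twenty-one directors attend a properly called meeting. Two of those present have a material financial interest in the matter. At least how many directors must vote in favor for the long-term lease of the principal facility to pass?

13

The long-term lease of the principal facility requires two-thirds of the disinterested directors present (21 − 2 = 19).
2/3 of 19 = 12.67, rounded up to 13.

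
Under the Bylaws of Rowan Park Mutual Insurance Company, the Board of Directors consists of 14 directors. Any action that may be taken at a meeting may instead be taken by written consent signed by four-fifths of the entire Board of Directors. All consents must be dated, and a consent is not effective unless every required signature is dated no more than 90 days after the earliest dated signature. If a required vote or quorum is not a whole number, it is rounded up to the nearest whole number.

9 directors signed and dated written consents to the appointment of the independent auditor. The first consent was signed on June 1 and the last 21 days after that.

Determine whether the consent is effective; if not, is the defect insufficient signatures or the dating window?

Not effective — insufficient signatures.

Signatures required: four-fifths of 14 — 4/5 of 14 = 11.20, rounded up to 12, so 12 needed; 9 signed. Insufficient.
Dating window: the latest signature is 21 days after the earliest; the limit is 90 days. Within the window.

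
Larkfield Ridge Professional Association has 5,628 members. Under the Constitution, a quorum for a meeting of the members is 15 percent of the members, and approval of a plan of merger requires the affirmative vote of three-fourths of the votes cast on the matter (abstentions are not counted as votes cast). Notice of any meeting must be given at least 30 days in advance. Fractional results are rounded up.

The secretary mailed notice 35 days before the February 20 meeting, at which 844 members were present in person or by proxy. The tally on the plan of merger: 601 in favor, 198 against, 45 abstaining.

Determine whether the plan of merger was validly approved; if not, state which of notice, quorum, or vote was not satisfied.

Invalid — quorum requirement not satisfied.

Notice: 35 days given; 30 required. Satisfied.
Quorum: 15% of 5,628 = 844.20, rounded up to 845; 844 present. Not satisfied.
Vote: requires three-fourths of the votes cast (844 − 45 abstaining = 799); 3/4 of 799 = 599.25, rounded up to 600, so 600 needed; 601 in favor. Satisfied.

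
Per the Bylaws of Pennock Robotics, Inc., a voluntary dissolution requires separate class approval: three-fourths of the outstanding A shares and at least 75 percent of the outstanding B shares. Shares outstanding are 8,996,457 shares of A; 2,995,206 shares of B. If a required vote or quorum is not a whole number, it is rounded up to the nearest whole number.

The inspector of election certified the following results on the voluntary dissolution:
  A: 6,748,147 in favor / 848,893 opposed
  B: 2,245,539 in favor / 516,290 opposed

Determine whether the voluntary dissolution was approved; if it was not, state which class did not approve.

Not approved — the B shares did not give the required vote.

A: 3/4 of 8996457 = 6747342.75, rounded up to 6747343; 6,747,343 required, 6,748,147 in favor — approved.
B: 3/4 of 2995206 = 2246404.50, rounded up to 2246405; 2,246,405 required, 2,245,539 in favor — not approved.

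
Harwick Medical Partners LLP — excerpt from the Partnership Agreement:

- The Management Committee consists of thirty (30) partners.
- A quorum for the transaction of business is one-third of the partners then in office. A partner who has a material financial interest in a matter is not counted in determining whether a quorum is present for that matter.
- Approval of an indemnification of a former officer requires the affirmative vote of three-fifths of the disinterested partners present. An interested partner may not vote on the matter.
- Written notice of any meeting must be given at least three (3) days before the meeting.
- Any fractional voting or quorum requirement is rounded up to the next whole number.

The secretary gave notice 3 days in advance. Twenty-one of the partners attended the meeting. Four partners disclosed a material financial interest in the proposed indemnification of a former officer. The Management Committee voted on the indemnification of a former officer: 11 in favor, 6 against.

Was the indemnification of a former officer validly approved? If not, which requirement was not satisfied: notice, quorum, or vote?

Valid — all requirements satisfied.

Notice: 3 days given; 3 required (3 ≥ 3). Satisfied.
Quorum: 21 present, but the 4 interested partners do not count, leaving 17. Quorum is 10. Satisfied.
Vote: the indemnification of a former officer requires three-fifths of the disinterested partners present (21 − 4 = 17). 3/5 of 17 = 10.20, rounded up to 11, so 11 affirmative votes are needed; 11 voted in favor. Satisfied.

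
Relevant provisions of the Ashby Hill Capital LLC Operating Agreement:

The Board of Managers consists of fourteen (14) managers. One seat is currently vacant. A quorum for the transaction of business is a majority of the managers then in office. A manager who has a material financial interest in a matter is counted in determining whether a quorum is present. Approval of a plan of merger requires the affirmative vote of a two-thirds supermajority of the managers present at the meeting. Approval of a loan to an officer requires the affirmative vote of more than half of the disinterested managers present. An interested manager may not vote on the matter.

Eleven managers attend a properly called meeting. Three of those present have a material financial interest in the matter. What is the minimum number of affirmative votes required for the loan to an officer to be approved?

5

The loan to an officer requires a majority of the disinterested managers present (11 − 3 = 8).
A majority of 8 is 5.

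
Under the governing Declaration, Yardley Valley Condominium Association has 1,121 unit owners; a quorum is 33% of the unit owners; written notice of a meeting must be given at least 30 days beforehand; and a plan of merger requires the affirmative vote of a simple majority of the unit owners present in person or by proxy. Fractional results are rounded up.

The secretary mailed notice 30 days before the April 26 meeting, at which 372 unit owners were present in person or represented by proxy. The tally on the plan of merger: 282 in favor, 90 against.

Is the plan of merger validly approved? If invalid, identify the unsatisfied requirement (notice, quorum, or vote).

Notice: 30 days given; 30 required. Satisfied.
Quorum: 33% of 1,121 = 369.93, rounded up to 370; 372 present. Satisfied.
Vote: requires a majority of those present (372); a majority of 372 is 187, so 187 needed; 282 in favor. Satisfied.

Valid — all requirements satisfied.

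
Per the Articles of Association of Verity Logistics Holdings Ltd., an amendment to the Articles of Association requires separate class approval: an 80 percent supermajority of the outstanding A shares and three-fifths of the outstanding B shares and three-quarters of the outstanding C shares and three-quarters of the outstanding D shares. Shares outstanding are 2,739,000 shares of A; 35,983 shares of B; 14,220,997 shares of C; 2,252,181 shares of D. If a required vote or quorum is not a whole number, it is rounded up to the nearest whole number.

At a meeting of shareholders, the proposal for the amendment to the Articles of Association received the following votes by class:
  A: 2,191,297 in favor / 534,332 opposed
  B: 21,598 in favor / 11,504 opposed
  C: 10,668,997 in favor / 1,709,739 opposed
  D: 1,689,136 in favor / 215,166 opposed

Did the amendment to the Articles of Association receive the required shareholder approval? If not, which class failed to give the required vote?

A: 4/5 of 2739000 = 2191200; 2,191,200 required, 2,191,297 in favor — approved.
B: 3/5 of 35983 = 21589.80, rounded up to 21590; 21,590 required, 21,598 in favor — approved.
C: 3/4 of 14220997 = 10665747.75, rounded up to 10665748; 10,665,748 required, 10,668,997 in favor — approved.
D: 3/4 of 2252181 = 1689135.75, rounded up to 1689136; 1,689,136 required, 1,689,136 in favor — approved.

Approved — every class gave the required vote.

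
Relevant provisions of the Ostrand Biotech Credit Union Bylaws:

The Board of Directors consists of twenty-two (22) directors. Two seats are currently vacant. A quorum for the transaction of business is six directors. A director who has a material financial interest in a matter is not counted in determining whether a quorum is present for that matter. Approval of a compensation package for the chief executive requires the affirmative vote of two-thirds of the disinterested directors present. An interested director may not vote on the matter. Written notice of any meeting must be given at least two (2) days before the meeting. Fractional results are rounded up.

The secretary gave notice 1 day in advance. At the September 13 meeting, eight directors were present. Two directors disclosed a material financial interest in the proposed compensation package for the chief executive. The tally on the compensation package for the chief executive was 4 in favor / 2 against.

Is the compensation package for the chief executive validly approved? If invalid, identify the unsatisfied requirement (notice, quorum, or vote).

Notice: 1 day given; 2 required (1 < 2). Not satisfied.
Quorum: 8 present, but the 2 interested directors do not count, leaving 6. Quorum is 6. Satisfied.
Vote: the compensation package for the chief executive requires two-thirds of the disinterested directors present (8 − 2 = 6). 2/3 of 6 = 4, so 4 affirmative votes are needed; 4 voted in favor. Satisfied.

Invalid — notice requirement not satisfied.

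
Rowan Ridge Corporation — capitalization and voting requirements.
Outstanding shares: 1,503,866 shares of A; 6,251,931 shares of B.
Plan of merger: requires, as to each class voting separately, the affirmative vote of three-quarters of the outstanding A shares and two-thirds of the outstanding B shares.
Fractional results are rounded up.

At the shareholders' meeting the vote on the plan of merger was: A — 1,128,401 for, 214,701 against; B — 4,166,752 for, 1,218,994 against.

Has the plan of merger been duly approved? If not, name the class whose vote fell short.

A: 3/4 of 1503866 = 1127899.50, rounded up to 1127900; 1,127,900 required, 1,128,401 in favor — approved.
B: 2/3 of 6251931 = 4167954; 4,167,954 required, 4,166,752 in favor — not approved.

Not approved — the B shares did not give the required vote.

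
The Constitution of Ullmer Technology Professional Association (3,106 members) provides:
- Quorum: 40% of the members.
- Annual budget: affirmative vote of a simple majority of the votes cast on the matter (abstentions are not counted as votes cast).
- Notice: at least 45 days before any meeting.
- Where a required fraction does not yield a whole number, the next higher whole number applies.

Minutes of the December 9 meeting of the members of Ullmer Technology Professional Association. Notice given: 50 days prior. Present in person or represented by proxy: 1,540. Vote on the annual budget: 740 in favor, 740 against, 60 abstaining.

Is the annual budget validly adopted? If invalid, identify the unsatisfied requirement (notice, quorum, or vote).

Notice: 50 days given; 45 required. Satisfied.
Quorum: 40% of 3,106 = 1,242.40, rounded up to 1,243; 1,540 present. Satisfied.
Vote: requires a majority of the votes cast (1,540 − 60 abstaining = 1,480); a majority of 1480 is 741, so 741 needed; 740 in favor. Not satisfied.

Invalid — vote requirement not satisfied.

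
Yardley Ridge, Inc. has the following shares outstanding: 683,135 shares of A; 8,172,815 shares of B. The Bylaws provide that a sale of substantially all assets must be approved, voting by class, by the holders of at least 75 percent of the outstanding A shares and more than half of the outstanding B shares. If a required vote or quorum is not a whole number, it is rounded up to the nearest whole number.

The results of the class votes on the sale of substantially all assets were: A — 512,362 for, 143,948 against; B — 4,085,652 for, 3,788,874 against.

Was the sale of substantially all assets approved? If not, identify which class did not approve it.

Not approved — the B shares did not give the required vote.

A: 3/4 of 683135 = 512351.25, rounded up to 512352; 512,352 required, 512,362 in favor — approved.
B: a majority of 8172815 is 4086408; 4,086,408 required, 4,085,652 in favor — not approved.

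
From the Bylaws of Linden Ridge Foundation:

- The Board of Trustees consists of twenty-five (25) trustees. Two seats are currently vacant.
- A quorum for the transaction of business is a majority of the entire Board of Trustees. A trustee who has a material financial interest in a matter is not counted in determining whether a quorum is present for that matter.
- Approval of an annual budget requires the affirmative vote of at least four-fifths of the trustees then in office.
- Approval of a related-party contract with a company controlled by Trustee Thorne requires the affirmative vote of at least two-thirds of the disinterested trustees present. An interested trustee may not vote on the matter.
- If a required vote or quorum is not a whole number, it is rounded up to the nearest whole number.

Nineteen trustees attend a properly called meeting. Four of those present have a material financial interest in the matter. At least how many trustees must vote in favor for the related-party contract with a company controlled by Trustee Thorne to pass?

10

The related-party contract with a company controlled by Trustee Thorne requires two-thirds of the disinterested trustees present (19 − 4 = 15).
2/3 of 15 = 10.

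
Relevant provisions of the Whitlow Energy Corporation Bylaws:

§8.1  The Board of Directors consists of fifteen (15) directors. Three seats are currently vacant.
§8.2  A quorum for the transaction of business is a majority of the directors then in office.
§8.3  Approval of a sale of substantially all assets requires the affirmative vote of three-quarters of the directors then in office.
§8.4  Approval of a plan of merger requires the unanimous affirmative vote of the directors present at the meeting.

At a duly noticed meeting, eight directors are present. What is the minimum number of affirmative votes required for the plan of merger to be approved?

8

The plan of merger requires the unanimous vote of the directors present (8).
Unanimous means all 8.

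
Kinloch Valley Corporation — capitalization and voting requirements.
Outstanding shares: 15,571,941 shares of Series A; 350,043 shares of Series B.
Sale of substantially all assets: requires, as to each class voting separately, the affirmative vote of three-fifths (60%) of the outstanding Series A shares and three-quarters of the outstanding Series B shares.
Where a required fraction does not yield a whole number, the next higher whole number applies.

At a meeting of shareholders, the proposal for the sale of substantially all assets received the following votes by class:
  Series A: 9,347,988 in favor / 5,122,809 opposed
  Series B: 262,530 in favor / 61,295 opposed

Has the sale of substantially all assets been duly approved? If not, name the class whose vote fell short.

Series A: 3/5 of 15571941 = 9343164.60, rounded up to 9343165; 9,343,165 required, 9,347,988 in favor — approved.
Series B: 3/4 of 350043 = 262532.25, rounded up to 262533; 262,533 required, 262,530 in favor — not approved.

Not approved — the Series B shares did not give the required vote.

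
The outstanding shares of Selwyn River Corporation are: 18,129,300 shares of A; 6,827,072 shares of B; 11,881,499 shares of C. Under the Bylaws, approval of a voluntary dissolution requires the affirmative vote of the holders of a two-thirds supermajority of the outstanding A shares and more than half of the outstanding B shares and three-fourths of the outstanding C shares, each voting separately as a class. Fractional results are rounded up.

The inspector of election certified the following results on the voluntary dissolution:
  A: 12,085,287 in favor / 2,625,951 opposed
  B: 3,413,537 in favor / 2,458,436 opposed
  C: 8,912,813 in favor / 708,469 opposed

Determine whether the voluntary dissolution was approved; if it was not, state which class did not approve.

Not approved — the A shares did not give the required vote.

A: 2/3 of 18129300 = 12086200; 12,086,200 required, 12,085,287 in favor — not approved.
B: a majority of 6827072 is 3413537; 3,413,537 required, 3,413,537 in favor — approved.
C: 3/4 of 11881499 = 8911124.25, rounded up to 8911125; 8,911,125 required, 8,912,813 in favor — approved.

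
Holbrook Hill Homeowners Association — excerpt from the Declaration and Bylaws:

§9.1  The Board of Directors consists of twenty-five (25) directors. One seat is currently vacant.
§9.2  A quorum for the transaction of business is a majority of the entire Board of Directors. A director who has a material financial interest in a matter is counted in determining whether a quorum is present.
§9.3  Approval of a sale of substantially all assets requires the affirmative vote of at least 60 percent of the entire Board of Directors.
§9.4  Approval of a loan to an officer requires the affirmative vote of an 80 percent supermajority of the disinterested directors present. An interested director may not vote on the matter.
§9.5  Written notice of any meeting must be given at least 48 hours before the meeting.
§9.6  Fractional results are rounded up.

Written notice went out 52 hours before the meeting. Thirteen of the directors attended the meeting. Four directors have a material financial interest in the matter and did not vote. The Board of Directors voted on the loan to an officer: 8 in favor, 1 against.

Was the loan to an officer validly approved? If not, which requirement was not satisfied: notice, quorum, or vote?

Notice: 52 hours given; 48 required (52 ≥ 48). Satisfied.
Quorum: 13 present (interested directors count toward quorum); quorum is 13. Satisfied.
Vote: the loan to an officer requires four-fifths of the disinterested directors present (13 − 4 = 9). 4/5 of 9 = 7.20, rounded up to 8, so 8 affirmative votes are needed; 8 voted in favor. Satisfied.

Valid — all requirements satisfied.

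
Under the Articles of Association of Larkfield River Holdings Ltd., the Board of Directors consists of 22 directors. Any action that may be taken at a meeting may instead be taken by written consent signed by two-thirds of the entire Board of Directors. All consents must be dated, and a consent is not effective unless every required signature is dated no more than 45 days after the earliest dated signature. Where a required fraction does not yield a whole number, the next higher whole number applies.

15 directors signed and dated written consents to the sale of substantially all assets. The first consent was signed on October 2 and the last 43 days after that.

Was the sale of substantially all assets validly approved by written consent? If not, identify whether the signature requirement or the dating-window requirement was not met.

Effective — both the signature and dating-window requirements are satisfied.

Signatures required: two-thirds of 22 — 2/3 of 22 = 14.67, rounded up to 15, so 15 needed; 15 signed. Sufficient.
Dating window: the latest signature is 43 days after the earliest; the limit is 45 days. Within the window.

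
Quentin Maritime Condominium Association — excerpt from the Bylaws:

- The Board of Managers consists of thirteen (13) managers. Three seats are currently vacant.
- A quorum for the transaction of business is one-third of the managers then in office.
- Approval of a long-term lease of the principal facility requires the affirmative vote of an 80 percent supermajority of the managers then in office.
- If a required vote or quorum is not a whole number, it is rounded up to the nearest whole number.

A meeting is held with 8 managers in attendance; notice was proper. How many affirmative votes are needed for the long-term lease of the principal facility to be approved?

8

The long-term lease of the principal facility requires four-fifths of the managers then in office (10).
4/5 of 10 = 8.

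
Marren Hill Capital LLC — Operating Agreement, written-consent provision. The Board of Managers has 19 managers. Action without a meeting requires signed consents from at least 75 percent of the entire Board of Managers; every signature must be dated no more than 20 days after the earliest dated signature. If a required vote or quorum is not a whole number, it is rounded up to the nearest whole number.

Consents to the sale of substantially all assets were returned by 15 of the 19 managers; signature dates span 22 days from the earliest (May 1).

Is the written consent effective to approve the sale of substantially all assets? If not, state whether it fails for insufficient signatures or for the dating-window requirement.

Not effective — dating-window requirement not satisfied.

Signatures required: at least 75 percent of 19 — 3/4 of 19 = 14.25, rounded up to 15, so 15 needed; 15 signed. Sufficient.
Dating window: the latest signature is 22 days after the earliest; the limit is 20 days. Outside the window.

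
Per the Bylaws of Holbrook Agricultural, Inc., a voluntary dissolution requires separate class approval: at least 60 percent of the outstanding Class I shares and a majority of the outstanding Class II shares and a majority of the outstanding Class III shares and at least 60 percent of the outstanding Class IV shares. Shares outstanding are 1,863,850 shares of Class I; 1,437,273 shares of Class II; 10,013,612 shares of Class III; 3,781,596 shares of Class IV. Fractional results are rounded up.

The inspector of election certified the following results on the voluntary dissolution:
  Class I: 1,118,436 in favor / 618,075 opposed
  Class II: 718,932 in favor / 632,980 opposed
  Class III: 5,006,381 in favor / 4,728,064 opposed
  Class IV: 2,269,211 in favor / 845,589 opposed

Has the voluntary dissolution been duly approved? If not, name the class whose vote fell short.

Class I: 3/5 of 1863850 = 1118310; 1,118,310 required, 1,118,436 in favor — approved.
Class II: a majority of 1437273 is 718637; 718,637 required, 718,932 in favor — approved.
Class III: a majority of 10013612 is 5006807; 5,006,807 required, 5,006,381 in favor — not approved.
Class IV: 3/5 of 3781596 = 2268957.60, rounded up to 2268958; 2,268,958 required, 2,269,211 in favor — approved.

Not approved — the Class III shares did not give the required vote.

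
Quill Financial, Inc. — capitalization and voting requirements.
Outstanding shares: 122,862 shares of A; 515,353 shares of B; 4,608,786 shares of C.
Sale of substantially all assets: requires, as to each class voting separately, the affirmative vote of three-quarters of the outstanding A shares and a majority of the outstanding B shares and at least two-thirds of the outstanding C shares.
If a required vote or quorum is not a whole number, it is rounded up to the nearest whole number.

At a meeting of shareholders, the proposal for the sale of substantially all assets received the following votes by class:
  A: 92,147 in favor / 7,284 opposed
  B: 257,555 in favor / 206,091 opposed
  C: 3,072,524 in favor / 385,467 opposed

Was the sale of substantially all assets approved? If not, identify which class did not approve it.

Not approved — the B shares did not give the required vote.

A: 3/4 of 122862 = 92146.50, rounded up to 92147; 92,147 required, 92,147 in favor — approved.
B: a majority of 515353 is 257677; 257,677 required, 257,555 in favor — not approved.
C: 2/3 of 4608786 = 3072524; 3,072,524 required, 3,072,524 in favor — approved.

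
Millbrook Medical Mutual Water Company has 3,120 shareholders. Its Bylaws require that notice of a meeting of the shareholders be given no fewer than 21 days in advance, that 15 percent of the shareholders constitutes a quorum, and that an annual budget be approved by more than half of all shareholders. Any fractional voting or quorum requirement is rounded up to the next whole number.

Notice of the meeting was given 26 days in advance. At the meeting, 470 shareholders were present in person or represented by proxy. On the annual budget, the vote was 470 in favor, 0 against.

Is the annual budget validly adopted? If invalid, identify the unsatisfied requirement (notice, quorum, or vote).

Invalid — vote requirement not satisfied.

Notice: 26 days given; 21 required. Satisfied.
Quorum: 15% of 3,120 = 468; 470 present. Satisfied.
Vote: requires a majority of all shareholders (3,120); a majority of 3120 is 1561, so 1,561 needed; 470 in favor. Not satisfied.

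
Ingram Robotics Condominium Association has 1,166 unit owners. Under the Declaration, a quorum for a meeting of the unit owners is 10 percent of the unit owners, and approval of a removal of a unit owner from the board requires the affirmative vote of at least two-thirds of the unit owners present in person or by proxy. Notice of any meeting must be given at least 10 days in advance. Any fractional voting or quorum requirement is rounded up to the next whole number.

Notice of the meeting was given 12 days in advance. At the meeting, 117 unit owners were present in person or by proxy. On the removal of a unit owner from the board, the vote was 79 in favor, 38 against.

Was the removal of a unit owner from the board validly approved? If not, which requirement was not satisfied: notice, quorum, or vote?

Notice: 12 days given; 10 required. Satisfied.
Quorum: 10% of 1,166 = 116.60, rounded up to 117; 117 present. Satisfied.
Vote: requires two-thirds of those present (117); 2/3 of 117 = 78, so 78 needed; 79 in favor. Satisfied.

Valid — all requirements satisfied.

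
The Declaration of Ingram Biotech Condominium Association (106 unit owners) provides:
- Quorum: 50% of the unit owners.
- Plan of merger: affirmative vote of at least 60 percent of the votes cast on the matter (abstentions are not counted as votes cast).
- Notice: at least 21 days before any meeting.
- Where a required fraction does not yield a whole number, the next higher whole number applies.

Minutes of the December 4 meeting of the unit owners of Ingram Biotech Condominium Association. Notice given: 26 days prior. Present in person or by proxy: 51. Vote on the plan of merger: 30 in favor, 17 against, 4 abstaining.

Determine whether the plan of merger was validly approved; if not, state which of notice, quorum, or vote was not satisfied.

Notice: 26 days given; 21 required. Satisfied.
Quorum: 50% of 106 = 53; 51 present. Not satisfied.
Vote: requires three-fifths of the votes cast (51 − 4 abstaining = 47); 3/5 of 47 = 28.20, rounded up to 29, so 29 needed; 30 in favor. Satisfied.

Invalid — quorum requirement not satisfied.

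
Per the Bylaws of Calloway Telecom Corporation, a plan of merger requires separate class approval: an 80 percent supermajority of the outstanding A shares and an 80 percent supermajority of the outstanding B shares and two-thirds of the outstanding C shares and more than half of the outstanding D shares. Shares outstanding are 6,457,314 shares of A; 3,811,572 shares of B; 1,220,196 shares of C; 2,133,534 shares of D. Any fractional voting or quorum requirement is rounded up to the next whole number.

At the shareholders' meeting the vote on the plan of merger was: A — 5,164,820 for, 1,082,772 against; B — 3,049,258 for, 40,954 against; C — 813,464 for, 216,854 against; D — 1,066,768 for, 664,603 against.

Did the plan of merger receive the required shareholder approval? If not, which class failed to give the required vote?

A: 4/5 of 6457314 = 5165851.20, rounded up to 5165852; 5,165,852 required, 5,164,820 in favor — not approved.
B: 4/5 of 3811572 = 3049257.60, rounded up to 3049258; 3,049,258 required, 3,049,258 in favor — approved.
C: 2/3 of 1220196 = 813464; 813,464 required, 813,464 in favor — approved.
D: a majority of 2133534 is 1066768; 1,066,768 required, 1,066,768 in favor — approved.

Not approved — the A shares did not give the required vote.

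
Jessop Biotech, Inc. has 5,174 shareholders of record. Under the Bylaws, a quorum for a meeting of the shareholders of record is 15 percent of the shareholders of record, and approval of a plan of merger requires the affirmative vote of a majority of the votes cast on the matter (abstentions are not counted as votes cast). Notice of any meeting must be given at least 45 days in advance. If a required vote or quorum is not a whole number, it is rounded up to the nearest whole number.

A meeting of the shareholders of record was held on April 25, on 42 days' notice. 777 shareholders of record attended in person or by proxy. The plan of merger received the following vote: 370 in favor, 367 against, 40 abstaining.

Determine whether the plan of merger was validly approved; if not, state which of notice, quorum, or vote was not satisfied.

Invalid — notice requirement not satisfied.

Notice: 42 days given; 45 required. Not satisfied.
Quorum: 15% of 5,174 = 776.10, rounded up to 777; 777 present. Satisfied.
Vote: requires a majority of the votes cast (777 − 40 abstaining = 737); a majority of 737 is 369, so 369 needed; 370 in favor. Satisfied.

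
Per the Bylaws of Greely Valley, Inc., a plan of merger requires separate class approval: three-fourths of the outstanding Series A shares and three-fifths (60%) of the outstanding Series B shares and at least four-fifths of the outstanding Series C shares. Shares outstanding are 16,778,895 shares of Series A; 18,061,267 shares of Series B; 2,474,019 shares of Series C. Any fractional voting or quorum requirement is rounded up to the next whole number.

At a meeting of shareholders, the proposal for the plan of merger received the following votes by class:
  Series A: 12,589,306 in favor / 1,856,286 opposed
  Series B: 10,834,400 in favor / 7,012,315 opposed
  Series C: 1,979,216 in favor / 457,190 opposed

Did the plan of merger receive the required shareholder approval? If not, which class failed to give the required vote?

Not approved — the Series B shares did not give the required vote.

Series A: 3/4 of 16778895 = 12584171.25, rounded up to 12584172; 12,584,172 required, 12,589,306 in favor — approved.
Series B: 3/5 of 18061267 = 10836760.20, rounded up to 10836761; 10,836,761 required, 10,834,400 in favor — not approved.
Series C: 4/5 of 2474019 = 1979215.20, rounded up to 1979216; 1,979,216 required, 1,979,216 in favor — approved.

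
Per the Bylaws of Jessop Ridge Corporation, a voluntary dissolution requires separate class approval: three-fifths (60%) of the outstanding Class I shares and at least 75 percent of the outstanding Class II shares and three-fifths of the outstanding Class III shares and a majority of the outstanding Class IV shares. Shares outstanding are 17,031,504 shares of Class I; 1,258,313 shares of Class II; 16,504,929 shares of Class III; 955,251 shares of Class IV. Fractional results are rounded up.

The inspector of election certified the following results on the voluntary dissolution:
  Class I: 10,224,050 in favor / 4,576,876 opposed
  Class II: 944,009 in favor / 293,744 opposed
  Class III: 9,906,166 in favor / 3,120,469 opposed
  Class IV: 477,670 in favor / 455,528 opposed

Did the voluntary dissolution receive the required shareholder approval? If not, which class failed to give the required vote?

Approved — every class gave the required vote.

Class I: 3/5 of 17031504 = 10218902.40, rounded up to 10218903; 10,218,903 required, 10,224,050 in favor — approved.
Class II: 3/4 of 1258313 = 943734.75, rounded up to 943735; 943,735 required, 944,009 in favor — approved.
Class III: 3/5 of 16504929 = 9902957.40, rounded up to 9902958; 9,902,958 required, 9,906,166 in favor — approved.
Class IV: a majority of 955251 is 477626; 477,626 required, 477,670 in favor — approved.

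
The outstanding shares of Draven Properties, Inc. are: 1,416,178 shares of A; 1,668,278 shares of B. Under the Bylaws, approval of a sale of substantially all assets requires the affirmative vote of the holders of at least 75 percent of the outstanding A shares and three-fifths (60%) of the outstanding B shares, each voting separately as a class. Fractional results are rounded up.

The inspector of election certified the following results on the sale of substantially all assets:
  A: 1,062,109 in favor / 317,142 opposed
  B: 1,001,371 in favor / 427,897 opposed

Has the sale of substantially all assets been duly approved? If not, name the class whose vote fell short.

A: 3/4 of 1416178 = 1062133.50, rounded up to 1062134; 1,062,134 required, 1,062,109 in favor — not approved.
B: 3/5 of 1668278 = 1000966.80, rounded up to 1000967; 1,000,967 required, 1,001,371 in favor — approved.

Not approved — the A shares did not give the required vote.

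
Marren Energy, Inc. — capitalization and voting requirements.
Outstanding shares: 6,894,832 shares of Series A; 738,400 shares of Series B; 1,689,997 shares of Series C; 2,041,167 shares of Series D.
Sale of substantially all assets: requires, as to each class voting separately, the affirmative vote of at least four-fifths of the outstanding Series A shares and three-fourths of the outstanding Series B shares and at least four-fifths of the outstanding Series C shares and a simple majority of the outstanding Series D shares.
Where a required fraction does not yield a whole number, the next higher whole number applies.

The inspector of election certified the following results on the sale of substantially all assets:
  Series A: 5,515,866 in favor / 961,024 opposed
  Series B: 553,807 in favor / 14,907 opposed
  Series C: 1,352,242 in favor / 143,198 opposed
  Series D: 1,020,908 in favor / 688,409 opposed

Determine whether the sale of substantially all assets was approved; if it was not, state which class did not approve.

Approved — every class gave the required vote.

Series A: 4/5 of 6894832 = 5515865.60, rounded up to 5515866; 5,515,866 required, 5,515,866 in favor — approved.
Series B: 3/4 of 738400 = 553800; 553,800 required, 553,807 in favor — approved.
Series C: 4/5 of 1689997 = 1351997.60, rounded up to 1351998; 1,351,998 required, 1,352,242 in favor — approved.
Series D: a majority of 2041167 is 1020584; 1,020,584 required, 1,020,908 in favor — approved.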